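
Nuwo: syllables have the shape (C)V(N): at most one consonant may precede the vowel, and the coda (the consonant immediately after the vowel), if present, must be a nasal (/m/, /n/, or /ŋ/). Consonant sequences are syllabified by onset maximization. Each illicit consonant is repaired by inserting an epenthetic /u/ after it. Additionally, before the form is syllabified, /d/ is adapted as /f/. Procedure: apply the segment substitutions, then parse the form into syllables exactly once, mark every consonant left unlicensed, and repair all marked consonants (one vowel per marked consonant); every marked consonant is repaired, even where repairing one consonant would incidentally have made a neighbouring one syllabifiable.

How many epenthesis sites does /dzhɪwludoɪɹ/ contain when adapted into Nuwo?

4

After substitution the input is /fzhɪwlufoɪɹ/.
The unsyllabifiable consonants are /f/, /z/, /w/, /ɹ/; each receives one epenthetic vowel.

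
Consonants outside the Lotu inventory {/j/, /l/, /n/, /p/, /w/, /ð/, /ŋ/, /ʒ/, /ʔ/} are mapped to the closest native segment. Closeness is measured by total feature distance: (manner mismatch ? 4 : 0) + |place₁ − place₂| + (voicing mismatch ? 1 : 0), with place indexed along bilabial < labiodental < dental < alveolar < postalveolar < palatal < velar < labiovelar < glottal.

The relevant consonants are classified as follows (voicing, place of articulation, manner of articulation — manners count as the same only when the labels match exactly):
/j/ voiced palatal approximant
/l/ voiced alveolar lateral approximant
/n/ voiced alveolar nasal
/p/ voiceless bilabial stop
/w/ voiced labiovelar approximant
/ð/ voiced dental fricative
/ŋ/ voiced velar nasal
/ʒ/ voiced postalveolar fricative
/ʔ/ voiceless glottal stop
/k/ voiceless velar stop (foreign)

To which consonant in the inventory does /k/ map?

ʔ

/ʔ/ is closest: same manner (stop), place distance 2 (velar→glottal), same voicing; total 2. Next closest is /ŋ/ at distance 5.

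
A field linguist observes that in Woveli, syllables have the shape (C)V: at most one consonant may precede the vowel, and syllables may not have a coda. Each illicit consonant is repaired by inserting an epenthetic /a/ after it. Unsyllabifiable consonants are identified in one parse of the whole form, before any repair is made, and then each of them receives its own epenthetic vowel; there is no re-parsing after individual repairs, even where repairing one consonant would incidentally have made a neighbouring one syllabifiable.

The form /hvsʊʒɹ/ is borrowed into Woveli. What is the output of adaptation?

The consonants /h/, /v/, /ʒ/, /ɹ/ cannot be parsed into a legal (C)V syllable (no codas are permitted; onsets are limited to one consonant).
Each unlicensed consonant becomes the onset of a new syllable: /h/ → /ha/, /v/ → /va/, /ʒ/ → /ʒa/, /ɹ/ → /ɹa/.

havasʊʒaɹa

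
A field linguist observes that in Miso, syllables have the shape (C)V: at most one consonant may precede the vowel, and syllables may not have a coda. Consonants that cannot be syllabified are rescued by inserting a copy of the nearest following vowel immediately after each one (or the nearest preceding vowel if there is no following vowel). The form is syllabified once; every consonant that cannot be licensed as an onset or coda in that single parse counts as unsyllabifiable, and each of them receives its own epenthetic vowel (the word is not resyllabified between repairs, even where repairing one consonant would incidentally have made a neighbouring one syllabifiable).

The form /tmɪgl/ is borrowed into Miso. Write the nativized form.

tɪmɪgɪlɪ

Under (C)V, the unsyllabifiable consonants are /t/, /g/, /l/ (no codas are permitted; onsets are limited to one consonant).
Epenthesis after each stranded consonant: /t/ → /tɪ/, /g/ → /gɪ/, /l/ → /lɪ/.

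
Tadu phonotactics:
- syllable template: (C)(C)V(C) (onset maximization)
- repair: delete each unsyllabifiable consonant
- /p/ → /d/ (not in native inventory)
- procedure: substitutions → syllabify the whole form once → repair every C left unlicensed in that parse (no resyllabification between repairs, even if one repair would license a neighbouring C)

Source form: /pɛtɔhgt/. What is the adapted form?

dɛtɔh

Substitution: /p/ → /d/, giving /dɛtɔhgt/.
Under (C)(C)V(C), the unsyllabifiable consonants are /g/, /t/ (at most one coda consonant is licensed; onsets may contain at most 2 consonants).
Deleting the stranded consonants removes /g/, /t/.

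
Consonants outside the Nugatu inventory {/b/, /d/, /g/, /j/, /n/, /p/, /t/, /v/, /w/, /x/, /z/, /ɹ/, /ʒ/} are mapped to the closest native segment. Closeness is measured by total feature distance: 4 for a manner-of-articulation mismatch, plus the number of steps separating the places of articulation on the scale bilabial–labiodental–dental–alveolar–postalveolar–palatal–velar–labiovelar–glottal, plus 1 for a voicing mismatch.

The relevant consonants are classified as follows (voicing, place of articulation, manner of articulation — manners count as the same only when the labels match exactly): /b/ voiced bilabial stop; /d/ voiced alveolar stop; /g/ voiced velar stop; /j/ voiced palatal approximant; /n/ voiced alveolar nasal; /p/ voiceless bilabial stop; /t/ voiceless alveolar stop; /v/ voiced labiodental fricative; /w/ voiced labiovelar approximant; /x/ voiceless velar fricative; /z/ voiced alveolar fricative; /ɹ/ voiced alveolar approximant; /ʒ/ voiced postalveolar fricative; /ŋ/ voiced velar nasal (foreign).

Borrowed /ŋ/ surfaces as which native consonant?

/n/ is closest: same manner (nasal), place distance 3 (velar→alveolar), same voicing; total 3. Next closest is /g/ at distance 4.

n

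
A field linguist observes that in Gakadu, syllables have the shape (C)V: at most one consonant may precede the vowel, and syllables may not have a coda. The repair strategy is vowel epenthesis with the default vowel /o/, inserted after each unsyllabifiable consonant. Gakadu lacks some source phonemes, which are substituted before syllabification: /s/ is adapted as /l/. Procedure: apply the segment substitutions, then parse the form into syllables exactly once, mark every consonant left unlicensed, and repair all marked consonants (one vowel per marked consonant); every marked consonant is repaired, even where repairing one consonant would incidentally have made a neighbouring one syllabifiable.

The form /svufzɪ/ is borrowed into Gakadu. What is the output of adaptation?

lovufozɪ

Substitution: /s/ → /l/, giving /lvufzɪ/.
The consonants /l/, /f/ cannot be parsed into a legal (C)V syllable (no codas are permitted; onsets are limited to one consonant).
Each unlicensed consonant becomes the onset of a new syllable: /l/ → /lo/, /f/ → /fo/.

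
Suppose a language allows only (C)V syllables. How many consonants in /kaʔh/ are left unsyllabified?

Syllabifying with onset maximization leaves /ʔ/, /h/ stranded (no codas are permitted; onsets are limited to one consonant).

2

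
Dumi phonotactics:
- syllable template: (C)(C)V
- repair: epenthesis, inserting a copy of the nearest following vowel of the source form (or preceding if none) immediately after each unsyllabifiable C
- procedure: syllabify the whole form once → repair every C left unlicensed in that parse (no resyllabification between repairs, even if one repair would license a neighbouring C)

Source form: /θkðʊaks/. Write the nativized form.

The consonants /θ/, /k/, /s/ cannot be parsed into a legal (C)(C)V syllable (no codas are permitted; onsets may contain at most 2 consonants).
Inserting the epenthetic vowel yields /θ/ → /θʊ/, /k/ → /ka/, /s/ → /sa/.

θʊkðʊakasa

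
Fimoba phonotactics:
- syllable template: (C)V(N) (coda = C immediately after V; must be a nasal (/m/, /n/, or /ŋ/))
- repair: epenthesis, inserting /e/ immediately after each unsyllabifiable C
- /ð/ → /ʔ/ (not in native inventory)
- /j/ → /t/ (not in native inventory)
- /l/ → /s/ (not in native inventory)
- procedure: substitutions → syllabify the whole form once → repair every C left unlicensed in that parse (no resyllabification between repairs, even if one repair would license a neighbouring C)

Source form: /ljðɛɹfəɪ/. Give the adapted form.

Substitution: /l/ → /s/, /j/ → /t/, /ð/ → /ʔ/, giving /stʔɛɹfəɪ/.
The consonants /s/, /t/, /ɹ/ cannot be parsed into a legal (C)V(N) syllable (only a nasal (/m/, /n/, or /ŋ/) is licensed in coda position; onsets are limited to one consonant).
Inserting the epenthetic vowel yields /s/ → /se/, /t/ → /te/, /ɹ/ → /ɹe/.

seteʔɛɹefəɪ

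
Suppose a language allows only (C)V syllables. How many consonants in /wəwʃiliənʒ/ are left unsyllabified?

Syllabifying with onset maximization leaves /w/, /n/, /ʒ/ stranded (no codas are permitted; onsets are limited to one consonant).

3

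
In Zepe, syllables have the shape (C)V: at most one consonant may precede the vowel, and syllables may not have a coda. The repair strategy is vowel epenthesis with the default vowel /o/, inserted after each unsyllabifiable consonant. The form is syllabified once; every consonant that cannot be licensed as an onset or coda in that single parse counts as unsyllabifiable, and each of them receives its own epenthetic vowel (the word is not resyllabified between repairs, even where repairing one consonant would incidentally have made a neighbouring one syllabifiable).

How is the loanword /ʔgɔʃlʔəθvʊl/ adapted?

The consonants /ʔ/, /ʃ/, /l/, /θ/, /l/ cannot be parsed into a legal (C)V syllable (no codas are permitted; onsets are limited to one consonant).
Each unlicensed consonant becomes the onset of a new syllable: /ʔ/ → /ʔo/, /ʃ/ → /ʃo/, /l/ → /lo/, /θ/ → /θo/, /l/ → /lo/.

ʔogɔʃoloʔəθovʊlo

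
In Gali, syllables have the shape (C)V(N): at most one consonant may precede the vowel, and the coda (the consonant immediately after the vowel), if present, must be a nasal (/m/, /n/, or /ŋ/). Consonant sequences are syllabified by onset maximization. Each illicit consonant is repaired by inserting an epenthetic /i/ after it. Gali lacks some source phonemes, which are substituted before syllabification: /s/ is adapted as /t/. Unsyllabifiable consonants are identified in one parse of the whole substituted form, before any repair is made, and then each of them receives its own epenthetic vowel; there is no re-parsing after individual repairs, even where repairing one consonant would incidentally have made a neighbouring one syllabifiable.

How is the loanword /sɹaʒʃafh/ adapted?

tiɹaʒiʃafihi

Substitution: /s/ → /t/, giving /tɹaʒʃafh/.
The consonants /t/, /ʒ/, /f/, /h/ cannot be parsed into a legal (C)V(N) syllable (only a nasal (/m/, /n/, or /ŋ/) is licensed in coda position; onsets are limited to one consonant).
Epenthesis after each stranded consonant: /t/ → /ti/, /ʒ/ → /ʒi/, /f/ → /fi/, /h/ → /hi/.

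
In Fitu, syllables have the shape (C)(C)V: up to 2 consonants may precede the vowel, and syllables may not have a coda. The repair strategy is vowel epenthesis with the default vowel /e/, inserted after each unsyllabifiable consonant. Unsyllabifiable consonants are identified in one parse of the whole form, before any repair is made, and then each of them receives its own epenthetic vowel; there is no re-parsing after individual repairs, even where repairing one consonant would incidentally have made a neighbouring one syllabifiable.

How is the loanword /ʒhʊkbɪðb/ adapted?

ʒhʊkbɪðebe

Syllabifying with onset maximization leaves /ð/, /b/ stranded (no codas are permitted; onsets may contain at most 2 consonants).
Inserting the epenthetic vowel yields /ð/ → /ðe/, /b/ → /be/.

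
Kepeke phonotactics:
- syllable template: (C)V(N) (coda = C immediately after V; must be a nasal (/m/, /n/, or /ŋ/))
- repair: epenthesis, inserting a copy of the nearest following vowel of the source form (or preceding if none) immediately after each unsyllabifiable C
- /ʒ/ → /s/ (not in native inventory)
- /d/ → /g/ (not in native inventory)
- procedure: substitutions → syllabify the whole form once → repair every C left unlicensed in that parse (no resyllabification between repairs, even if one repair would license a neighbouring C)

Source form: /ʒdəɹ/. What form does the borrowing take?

səgəɹə

Substitution: /ʒ/ → /s/, /d/ → /g/, giving /sgəɹ/.
Syllabifying with onset maximization leaves /s/, /ɹ/ stranded (only a nasal (/m/, /n/, or /ŋ/) is licensed in coda position; onsets are limited to one consonant).
Each unlicensed consonant becomes the onset of a new syllable: /s/ → /sə/, /ɹ/ → /ɹə/.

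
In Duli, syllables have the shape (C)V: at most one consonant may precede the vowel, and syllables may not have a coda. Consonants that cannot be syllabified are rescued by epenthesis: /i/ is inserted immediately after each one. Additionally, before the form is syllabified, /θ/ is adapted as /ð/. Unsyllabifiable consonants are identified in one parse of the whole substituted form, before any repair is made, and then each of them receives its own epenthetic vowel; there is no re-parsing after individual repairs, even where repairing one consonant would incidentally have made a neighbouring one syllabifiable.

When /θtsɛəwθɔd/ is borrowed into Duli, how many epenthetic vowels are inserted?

4

After substitution the input is /ðtsɛəwðɔd/.
The unsyllabifiable consonants are /ð/, /t/, /w/, /d/; each receives one epenthetic vowel.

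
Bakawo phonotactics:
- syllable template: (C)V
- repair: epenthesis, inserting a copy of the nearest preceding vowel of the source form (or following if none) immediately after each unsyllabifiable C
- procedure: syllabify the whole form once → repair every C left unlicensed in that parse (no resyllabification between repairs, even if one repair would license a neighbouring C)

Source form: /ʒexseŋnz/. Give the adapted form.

The consonants /x/, /ŋ/, /n/, /z/ cannot be parsed into a legal (C)V syllable (no codas are permitted; onsets are limited to one consonant).
Epenthesis after each stranded consonant: /x/ → /xe/, /ŋ/ → /ŋe/, /n/ → /ne/, /z/ → /ze/.

ʒexeseŋeneze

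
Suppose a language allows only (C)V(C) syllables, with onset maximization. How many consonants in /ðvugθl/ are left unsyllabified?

3

The consonants /ð/, /θ/, /l/ cannot be parsed into a legal (C)V(C) syllable (at most one coda consonant is licensed; onsets are limited to one consonant).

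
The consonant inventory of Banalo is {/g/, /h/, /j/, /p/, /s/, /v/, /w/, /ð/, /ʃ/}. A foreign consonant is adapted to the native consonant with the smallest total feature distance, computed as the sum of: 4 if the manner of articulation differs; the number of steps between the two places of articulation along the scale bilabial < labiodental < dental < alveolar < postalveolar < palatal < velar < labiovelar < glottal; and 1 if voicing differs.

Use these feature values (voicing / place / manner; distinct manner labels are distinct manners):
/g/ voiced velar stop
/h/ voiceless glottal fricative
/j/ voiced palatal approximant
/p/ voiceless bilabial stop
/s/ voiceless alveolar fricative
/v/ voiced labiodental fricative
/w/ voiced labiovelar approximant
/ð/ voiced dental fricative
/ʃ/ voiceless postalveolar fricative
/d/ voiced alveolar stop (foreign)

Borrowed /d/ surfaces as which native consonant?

g

/g/ is closest: same manner (stop), place distance 3 (alveolar→velar), same voicing; total 3. Next closest is /p/ at distance 4.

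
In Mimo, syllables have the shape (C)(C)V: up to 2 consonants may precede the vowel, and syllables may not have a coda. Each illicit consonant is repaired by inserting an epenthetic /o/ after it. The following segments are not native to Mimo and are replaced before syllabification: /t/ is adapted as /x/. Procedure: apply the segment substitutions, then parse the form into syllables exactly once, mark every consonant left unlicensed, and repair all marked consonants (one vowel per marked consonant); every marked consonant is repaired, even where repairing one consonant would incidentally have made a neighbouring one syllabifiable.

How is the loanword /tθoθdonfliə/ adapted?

xθoθdonofliə

Substitution: /t/ → /x/, giving /xθoθdonfliə/.
The consonants /n/ cannot be parsed into a legal (C)(C)V syllable (no codas are permitted; onsets may contain at most 2 consonants).
Inserting the epenthetic vowel yields /n/ → /no/.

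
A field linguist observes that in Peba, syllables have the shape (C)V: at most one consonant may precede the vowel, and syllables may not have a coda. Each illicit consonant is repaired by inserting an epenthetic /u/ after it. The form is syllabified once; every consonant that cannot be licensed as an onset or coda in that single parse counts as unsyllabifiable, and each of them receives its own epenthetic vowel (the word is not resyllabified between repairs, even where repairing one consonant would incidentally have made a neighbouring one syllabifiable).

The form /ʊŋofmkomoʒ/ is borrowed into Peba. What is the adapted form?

ʊŋofumukomoʒu

Syllabifying with onset maximization leaves /f/, /m/, /ʒ/ stranded (no codas are permitted; onsets are limited to one consonant).
Each unlicensed consonant becomes the onset of a new syllable: /f/ → /fu/, /m/ → /mu/, /ʒ/ → /ʒu/.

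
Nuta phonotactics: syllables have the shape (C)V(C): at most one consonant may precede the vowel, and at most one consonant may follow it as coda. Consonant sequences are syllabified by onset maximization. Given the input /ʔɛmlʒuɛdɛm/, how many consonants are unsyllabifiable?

1

Syllabifying with onset maximization leaves /l/ stranded (at most one coda consonant is licensed; onsets are limited to one consonant).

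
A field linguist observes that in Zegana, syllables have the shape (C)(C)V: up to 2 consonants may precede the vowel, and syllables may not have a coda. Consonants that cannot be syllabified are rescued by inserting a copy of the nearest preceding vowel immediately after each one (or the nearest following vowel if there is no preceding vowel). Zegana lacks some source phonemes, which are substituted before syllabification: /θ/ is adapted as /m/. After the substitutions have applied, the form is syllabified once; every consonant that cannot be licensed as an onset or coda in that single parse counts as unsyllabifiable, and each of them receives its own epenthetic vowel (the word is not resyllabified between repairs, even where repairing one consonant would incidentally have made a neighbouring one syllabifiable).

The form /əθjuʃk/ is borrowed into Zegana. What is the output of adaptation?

Substitution: /θ/ → /m/, giving /əmjuʃk/.
The consonants /ʃ/, /k/ cannot be parsed into a legal (C)(C)V syllable (no codas are permitted; onsets may contain at most 2 consonants).
Epenthesis after each stranded consonant: /ʃ/ → /ʃu/, /k/ → /ku/.

əmjuʃuku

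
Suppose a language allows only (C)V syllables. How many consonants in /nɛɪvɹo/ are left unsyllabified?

1

Syllabifying with onset maximization leaves /v/ stranded (no codas are permitted; onsets are limited to one consonant).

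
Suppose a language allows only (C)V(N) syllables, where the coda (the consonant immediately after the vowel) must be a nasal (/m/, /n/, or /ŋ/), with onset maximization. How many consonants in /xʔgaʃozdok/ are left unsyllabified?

Under (C)V(N), the unsyllabifiable consonants are /x/, /ʔ/, /z/, /k/ (only a nasal (/m/, /n/, or /ŋ/) is licensed in coda position; onsets are limited to one consonant).

4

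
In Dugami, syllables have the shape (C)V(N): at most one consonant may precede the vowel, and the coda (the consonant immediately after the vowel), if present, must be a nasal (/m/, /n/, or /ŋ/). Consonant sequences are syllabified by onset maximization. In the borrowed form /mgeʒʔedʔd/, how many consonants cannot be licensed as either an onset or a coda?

5

The consonants /m/, /ʒ/, /d/, /ʔ/, /d/ cannot be parsed into a legal (C)V(N) syllable (only a nasal (/m/, /n/, or /ŋ/) is licensed in coda position; onsets are limited to one consonant).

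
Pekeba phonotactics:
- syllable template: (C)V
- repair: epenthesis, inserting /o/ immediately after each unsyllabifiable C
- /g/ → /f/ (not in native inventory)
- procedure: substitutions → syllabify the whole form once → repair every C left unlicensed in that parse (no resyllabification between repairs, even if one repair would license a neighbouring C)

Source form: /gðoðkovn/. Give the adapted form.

foðoðokovono

Substitution: /g/ → /f/, giving /fðoðkovn/.
Under (C)V, the unsyllabifiable consonants are /f/, /ð/, /v/, /n/ (no codas are permitted; onsets are limited to one consonant).
Each unlicensed consonant becomes the onset of a new syllable: /f/ → /fo/, /ð/ → /ðo/, /v/ → /vo/, /n/ → /no/.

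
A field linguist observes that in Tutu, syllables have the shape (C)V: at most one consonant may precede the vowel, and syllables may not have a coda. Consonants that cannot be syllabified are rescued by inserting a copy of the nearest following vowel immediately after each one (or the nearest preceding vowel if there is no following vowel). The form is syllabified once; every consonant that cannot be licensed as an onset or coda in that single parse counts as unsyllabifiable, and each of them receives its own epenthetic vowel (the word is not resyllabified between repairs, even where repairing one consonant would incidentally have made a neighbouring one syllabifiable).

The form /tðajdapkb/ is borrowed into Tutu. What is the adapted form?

taðajadapakaba

Under (C)V, the unsyllabifiable consonants are /t/, /j/, /p/, /k/, /b/ (no codas are permitted; onsets are limited to one consonant).
Inserting the epenthetic vowel yields /t/ → /ta/, /j/ → /ja/, /p/ → /pa/, /k/ → /ka/, /b/ → /ba/.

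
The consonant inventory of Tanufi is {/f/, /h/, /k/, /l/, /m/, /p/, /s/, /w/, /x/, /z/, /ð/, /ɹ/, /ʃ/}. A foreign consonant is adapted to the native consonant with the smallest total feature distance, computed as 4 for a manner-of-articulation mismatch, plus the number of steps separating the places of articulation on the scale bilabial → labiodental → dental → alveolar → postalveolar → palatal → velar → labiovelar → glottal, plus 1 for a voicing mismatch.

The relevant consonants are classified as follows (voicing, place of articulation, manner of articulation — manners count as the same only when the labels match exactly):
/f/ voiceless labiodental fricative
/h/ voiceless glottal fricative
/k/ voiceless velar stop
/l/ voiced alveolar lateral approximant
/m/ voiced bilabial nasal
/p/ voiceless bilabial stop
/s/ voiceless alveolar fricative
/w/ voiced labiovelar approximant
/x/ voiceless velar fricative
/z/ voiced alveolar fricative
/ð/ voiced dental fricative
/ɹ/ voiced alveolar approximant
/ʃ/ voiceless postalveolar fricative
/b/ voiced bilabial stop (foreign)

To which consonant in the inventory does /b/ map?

p

/p/ is closest: same manner (stop), place distance 0 (bilabial→bilabial), voicing differs (+1); total 1. Next closest is /m/ at distance 4.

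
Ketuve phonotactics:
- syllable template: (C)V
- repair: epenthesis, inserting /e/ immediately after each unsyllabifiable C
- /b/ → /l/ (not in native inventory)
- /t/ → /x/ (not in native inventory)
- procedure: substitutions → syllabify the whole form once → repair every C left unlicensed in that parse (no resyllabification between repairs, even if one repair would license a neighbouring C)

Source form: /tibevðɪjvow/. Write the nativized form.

Substitution: /t/ → /x/, /b/ → /l/, giving /xilevðɪjvow/.
Syllabifying with onset maximization leaves /v/, /j/, /w/ stranded (no codas are permitted; onsets are limited to one consonant).
Epenthesis after each stranded consonant: /v/ → /ve/, /j/ → /je/, /w/ → /we/.

xileveðɪjevowe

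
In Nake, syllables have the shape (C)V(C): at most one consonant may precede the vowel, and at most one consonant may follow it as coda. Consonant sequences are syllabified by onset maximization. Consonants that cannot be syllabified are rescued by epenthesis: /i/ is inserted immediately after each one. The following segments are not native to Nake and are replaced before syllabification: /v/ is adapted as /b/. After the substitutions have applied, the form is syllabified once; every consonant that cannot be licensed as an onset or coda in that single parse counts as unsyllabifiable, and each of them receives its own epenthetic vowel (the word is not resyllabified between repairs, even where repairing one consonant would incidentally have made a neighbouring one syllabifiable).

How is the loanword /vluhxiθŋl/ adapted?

biluhxiθŋili

Substitution: /v/ → /b/, giving /bluhxiθŋl/.
The consonants /b/, /ŋ/, /l/ cannot be parsed into a legal (C)V(C) syllable (at most one coda consonant is licensed; onsets are limited to one consonant).
Inserting the epenthetic vowel yields /b/ → /bi/, /ŋ/ → /ŋi/, /l/ → /li/.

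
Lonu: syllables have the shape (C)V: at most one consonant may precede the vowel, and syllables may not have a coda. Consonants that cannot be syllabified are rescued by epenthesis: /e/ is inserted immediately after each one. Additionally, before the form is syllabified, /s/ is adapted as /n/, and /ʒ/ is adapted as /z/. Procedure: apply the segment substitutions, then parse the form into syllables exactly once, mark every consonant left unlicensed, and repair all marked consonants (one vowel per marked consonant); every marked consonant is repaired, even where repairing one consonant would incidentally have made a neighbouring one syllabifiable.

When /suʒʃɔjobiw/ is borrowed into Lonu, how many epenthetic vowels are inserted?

After substitution the input is /nuzʃɔjobiw/.
The unsyllabifiable consonants are /z/, /w/; each receives one epenthetic vowel.

2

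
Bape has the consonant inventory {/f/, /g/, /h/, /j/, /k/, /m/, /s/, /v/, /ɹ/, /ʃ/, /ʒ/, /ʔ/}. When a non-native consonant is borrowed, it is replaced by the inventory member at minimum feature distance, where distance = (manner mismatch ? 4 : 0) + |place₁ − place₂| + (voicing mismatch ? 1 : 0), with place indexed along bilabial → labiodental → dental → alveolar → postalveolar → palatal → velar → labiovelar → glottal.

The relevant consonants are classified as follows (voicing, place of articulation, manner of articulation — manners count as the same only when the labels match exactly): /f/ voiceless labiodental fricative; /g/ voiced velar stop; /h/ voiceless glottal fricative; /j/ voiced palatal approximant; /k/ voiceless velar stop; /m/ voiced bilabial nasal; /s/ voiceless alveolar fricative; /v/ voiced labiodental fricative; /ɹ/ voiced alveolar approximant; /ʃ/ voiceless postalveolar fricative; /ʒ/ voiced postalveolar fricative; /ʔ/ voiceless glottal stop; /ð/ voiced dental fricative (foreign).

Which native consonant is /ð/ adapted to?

/v/ is closest: same manner (fricative), place distance 1 (dental→labiodental), same voicing; total 1. Next closest is /f/ at distance 2.

v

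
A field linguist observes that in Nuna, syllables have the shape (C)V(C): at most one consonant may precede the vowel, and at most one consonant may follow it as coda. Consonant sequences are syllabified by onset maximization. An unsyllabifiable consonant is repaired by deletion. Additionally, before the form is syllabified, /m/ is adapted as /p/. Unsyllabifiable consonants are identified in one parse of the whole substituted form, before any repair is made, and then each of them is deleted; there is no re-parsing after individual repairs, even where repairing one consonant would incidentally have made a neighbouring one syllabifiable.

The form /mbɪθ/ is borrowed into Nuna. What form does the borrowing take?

Substitution: /m/ → /p/, giving /pbɪθ/.
Under (C)V(C), the unsyllabifiable consonants are /p/ (at most one coda consonant is licensed; onsets are limited to one consonant).
Deleting the stranded consonants removes /p/.

bɪθ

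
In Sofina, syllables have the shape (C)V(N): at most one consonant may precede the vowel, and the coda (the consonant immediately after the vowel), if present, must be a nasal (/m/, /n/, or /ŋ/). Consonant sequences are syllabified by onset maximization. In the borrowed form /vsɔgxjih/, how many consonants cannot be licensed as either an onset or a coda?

4

The consonants /v/, /g/, /x/, /h/ cannot be parsed into a legal (C)V(N) syllable (only a nasal (/m/, /n/, or /ŋ/) is licensed in coda position; onsets are limited to one consonant).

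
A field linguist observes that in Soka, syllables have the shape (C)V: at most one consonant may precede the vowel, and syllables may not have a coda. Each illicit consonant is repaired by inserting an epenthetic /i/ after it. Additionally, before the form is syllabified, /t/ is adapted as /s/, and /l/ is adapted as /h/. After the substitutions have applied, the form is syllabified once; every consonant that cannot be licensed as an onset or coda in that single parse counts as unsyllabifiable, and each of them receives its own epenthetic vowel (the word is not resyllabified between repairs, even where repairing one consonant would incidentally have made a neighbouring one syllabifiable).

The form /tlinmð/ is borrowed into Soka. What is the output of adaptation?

Substitution: /t/ → /s/, /l/ → /h/, giving /shinmð/.
Syllabifying with onset maximization leaves /s/, /n/, /m/, /ð/ stranded (no codas are permitted; onsets are limited to one consonant).
Inserting the epenthetic vowel yields /s/ → /si/, /n/ → /ni/, /m/ → /mi/, /ð/ → /ði/.

sihinimiði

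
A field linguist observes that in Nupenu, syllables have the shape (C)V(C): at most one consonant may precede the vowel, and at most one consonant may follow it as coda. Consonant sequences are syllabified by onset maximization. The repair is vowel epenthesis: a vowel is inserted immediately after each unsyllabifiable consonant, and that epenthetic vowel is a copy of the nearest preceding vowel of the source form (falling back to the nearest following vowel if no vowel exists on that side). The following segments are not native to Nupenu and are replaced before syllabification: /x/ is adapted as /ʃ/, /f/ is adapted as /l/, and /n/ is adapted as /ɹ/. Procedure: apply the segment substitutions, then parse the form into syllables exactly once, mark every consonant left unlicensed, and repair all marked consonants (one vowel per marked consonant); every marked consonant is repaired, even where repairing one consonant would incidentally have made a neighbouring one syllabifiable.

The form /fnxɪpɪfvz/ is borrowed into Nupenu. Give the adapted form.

Substitution: /f/ → /l/, /n/ → /ɹ/, /x/ → /ʃ/, giving /lɹʃɪpɪlvz/.
Syllabifying with onset maximization leaves /l/, /ɹ/, /v/, /z/ stranded (at most one coda consonant is licensed; onsets are limited to one consonant).
Epenthesis after each stranded consonant: /l/ → /lɪ/, /ɹ/ → /ɹɪ/, /v/ → /vɪ/, /z/ → /zɪ/.

lɪɹɪʃɪpɪlvɪzɪ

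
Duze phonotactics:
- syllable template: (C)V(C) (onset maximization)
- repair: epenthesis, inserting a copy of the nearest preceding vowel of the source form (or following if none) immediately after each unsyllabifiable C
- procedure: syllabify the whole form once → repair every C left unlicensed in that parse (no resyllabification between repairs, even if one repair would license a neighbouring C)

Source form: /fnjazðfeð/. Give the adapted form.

fanajazðafeð

Syllabifying with onset maximization leaves /f/, /n/, /ð/ stranded (at most one coda consonant is licensed; onsets are limited to one consonant).
Inserting the epenthetic vowel yields /f/ → /fa/, /n/ → /na/, /ð/ → /ða/.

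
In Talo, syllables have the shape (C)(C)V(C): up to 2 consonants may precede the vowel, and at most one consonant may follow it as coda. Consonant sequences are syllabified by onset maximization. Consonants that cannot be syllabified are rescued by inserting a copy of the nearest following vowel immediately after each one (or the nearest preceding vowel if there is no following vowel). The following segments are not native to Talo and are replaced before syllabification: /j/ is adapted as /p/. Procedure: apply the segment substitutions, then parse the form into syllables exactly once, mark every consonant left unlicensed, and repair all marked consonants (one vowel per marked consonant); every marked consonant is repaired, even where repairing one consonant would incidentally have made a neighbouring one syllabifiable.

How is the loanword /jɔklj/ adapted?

Substitution: /j/ → /p/, giving /pɔklp/.
The consonants /l/, /p/ cannot be parsed into a legal (C)(C)V(C) syllable (at most one coda consonant is licensed; onsets may contain at most 2 consonants).
Each unlicensed consonant becomes the onset of a new syllable: /l/ → /lɔ/, /p/ → /pɔ/.

pɔklɔpɔ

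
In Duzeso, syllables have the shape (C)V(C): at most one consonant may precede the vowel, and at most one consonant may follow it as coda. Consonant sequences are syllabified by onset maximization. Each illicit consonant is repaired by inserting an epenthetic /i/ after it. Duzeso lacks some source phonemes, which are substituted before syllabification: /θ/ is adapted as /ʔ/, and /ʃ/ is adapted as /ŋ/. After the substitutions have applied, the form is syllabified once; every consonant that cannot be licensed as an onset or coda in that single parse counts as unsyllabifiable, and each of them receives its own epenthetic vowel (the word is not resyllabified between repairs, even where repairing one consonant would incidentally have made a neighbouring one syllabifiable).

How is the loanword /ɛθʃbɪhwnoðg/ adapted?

Substitution: /θ/ → /ʔ/, /ʃ/ → /ŋ/, giving /ɛʔŋbɪhwnoðg/.
The consonants /ŋ/, /w/, /g/ cannot be parsed into a legal (C)V(C) syllable (at most one coda consonant is licensed; onsets are limited to one consonant).
Each unlicensed consonant becomes the onset of a new syllable: /ŋ/ → /ŋi/, /w/ → /wi/, /g/ → /gi/.

ɛʔŋibɪhwinoðgi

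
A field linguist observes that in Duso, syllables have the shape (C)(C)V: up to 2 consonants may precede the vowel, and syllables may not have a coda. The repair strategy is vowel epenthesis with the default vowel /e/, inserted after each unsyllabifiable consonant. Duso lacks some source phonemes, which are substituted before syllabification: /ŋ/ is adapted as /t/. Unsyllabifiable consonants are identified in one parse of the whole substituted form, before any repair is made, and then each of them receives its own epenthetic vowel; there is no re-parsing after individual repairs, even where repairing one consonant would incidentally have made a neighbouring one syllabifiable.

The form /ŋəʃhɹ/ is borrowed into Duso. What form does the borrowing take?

Substitution: /ŋ/ → /t/, giving /təʃhɹ/.
Under (C)(C)V, the unsyllabifiable consonants are /ʃ/, /h/, /ɹ/ (no codas are permitted; onsets may contain at most 2 consonants).
Epenthesis after each stranded consonant: /ʃ/ → /ʃe/, /h/ → /he/, /ɹ/ → /ɹe/.

təʃeheɹe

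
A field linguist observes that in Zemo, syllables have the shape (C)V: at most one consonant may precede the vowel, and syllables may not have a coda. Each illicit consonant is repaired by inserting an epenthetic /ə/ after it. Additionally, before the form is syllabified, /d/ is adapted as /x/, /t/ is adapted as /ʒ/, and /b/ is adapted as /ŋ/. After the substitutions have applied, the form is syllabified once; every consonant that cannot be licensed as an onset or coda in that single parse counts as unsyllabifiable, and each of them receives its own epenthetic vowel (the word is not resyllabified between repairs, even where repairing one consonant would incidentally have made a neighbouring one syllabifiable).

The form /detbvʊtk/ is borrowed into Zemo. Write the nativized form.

Substitution: /d/ → /x/, /t/ → /ʒ/, /b/ → /ŋ/, giving /xeʒŋvʊʒk/.
Syllabifying with onset maximization leaves /ʒ/, /ŋ/, /ʒ/, /k/ stranded (no codas are permitted; onsets are limited to one consonant).
Epenthesis after each stranded consonant: /ʒ/ → /ʒə/, /ŋ/ → /ŋə/, /ʒ/ → /ʒə/, /k/ → /kə/.

xeʒəŋəvʊʒəkə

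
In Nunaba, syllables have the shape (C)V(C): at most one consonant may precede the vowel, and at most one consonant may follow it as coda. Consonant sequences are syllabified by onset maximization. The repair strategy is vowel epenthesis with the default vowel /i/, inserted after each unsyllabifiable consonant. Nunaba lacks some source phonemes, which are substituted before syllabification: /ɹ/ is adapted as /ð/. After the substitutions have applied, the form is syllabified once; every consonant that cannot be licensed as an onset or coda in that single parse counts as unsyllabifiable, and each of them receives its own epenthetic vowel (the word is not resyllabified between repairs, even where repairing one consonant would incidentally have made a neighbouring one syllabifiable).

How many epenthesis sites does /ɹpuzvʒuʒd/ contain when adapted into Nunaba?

After substitution the input is /ðpuzvʒuʒd/.
The unsyllabifiable consonants are /ð/, /v/, /d/; each receives one epenthetic vowel.

3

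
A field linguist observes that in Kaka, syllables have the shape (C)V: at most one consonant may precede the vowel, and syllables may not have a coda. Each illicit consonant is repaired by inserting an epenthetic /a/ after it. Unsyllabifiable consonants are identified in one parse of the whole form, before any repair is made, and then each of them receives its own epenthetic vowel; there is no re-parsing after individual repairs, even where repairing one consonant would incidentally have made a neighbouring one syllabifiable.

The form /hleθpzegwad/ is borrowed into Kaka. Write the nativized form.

haleθapazegawada

Under (C)V, the unsyllabifiable consonants are /h/, /θ/, /p/, /g/, /d/ (no codas are permitted; onsets are limited to one consonant).
Inserting the epenthetic vowel yields /h/ → /ha/, /θ/ → /θa/, /p/ → /pa/, /g/ → /ga/, /d/ → /da/.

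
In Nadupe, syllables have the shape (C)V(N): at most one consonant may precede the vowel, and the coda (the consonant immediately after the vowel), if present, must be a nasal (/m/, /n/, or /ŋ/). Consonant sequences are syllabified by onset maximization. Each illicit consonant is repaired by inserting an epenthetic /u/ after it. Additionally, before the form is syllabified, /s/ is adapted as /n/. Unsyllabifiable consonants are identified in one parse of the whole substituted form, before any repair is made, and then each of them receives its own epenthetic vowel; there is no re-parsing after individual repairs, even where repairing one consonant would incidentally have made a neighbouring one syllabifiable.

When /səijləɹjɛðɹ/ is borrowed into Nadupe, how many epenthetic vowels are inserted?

After substitution the input is /nəijləɹjɛðɹ/.
The unsyllabifiable consonants are /j/, /ɹ/, /ð/, /ɹ/; each receives one epenthetic vowel.

4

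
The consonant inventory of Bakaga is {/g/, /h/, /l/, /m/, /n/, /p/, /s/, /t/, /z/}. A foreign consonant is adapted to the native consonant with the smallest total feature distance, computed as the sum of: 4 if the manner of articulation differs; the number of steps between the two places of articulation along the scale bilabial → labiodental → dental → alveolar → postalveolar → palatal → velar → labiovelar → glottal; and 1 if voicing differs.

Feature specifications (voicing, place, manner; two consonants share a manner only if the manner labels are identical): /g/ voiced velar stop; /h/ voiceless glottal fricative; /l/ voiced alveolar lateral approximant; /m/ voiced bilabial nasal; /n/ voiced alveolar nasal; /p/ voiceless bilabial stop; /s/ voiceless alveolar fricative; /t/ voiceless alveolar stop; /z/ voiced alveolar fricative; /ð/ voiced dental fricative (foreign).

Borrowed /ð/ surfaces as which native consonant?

z

/z/ is closest: same manner (fricative), place distance 1 (dental→alveolar), same voicing; total 1. Next closest is /s/ at distance 2.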